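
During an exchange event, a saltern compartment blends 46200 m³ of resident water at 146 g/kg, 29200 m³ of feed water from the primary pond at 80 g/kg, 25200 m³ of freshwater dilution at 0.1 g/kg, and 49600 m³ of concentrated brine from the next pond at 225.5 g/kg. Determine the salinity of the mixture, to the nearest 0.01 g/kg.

134.94 g/kg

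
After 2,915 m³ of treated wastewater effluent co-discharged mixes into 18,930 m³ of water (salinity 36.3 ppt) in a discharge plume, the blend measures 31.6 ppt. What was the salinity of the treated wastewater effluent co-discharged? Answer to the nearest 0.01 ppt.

Salt balance: 18,930×36.3 + 2,915×S = 21,845×31.6
687,159 + 2,915·S = 690,302
S = (690,302 − 687,159) / 2,915 = 1.0782 ppt

1.08 ppt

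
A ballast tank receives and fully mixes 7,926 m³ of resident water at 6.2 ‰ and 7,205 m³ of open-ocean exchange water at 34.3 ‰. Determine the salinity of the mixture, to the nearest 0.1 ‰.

19.6 ‰

Mass of salt is conserved:
salt = 7,926×6.2 + 7,205×34.3 = 49,141.2 + 247,131.5 = 296,272.7
volume = 7,926 + 7,205 = 15,131 m³
S = 296,272.7 / 15,131 = 19.581 ‰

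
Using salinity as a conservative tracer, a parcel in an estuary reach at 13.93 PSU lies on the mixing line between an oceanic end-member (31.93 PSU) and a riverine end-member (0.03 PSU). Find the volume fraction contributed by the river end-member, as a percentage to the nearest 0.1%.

Let f be the freshwater fraction. Salt balance per unit volume:
f×0.03 + (1−f)×31.93 = 13.93
f = (31.93 − 13.93) / (31.93 − 0.03) = 18/31.9 = 0.5643

56.4%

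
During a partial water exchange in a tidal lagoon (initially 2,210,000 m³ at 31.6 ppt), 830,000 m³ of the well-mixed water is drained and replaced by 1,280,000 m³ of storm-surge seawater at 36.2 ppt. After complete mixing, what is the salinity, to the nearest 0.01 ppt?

33.81 ppt

Remaining after removal: 1,380,000 m³ at 31.6 ppt (salt = 43,608,000)
After addition: salt = 43,608,000 + 1,280,000×36.2 = 89,944,000; volume = 2,660,000 m³
S = 89,944,000 / 2,660,000 = 33.8135 ppt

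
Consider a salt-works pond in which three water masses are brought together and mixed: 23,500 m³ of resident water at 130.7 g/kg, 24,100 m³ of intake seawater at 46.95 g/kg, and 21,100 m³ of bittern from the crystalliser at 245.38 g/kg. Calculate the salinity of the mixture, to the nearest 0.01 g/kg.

136.54 g/kg

Total salt / total volume:
salt = 23,500×130.7 + 24,100×46.95 + 21,100×245.38 = 3,071,450 + 1,131,495 + 5,177,518 = 9,380,463
volume = 23,500 + 24,100 + 21,100 = 68,700 m³
S = 9,380,463 / 68,700 = 136.5424 g/kg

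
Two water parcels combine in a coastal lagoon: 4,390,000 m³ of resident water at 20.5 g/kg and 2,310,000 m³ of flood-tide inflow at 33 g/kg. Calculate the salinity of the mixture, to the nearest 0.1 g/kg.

Mass of salt is conserved:
salt = 4,390,000×20.5 + 2,310,000×33 = 89,995,000 + 76,230,000 = 166,225,000
volume = 4,390,000 + 2,310,000 = 6,700,000 m³
S = 166,225,000 / 6,700,000 = 24.81 g/kg

24.8 g/kg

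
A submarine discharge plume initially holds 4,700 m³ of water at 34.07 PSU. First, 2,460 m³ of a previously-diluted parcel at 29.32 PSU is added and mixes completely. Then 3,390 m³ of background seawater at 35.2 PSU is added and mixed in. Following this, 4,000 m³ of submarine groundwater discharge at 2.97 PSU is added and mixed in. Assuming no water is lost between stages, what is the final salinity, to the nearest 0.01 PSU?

By conservation of dissolved salt,
Initial salt = 4,700×34.07 = 160,129
After stage 1: salt = 160,129 + 2,460×29.32 = 232,256.2; volume = 7,160 m³; S = 32.438 PSU
After stage 2: salt = 232,256.2 + 3,390×35.2 = 351,584.2; volume = 10,550 m³; S = 33.326 PSU
After stage 3: salt = 351,584.2 + 4,000×2.97 = 363,464.2; volume = 14,550 m³
S = 363,464.2 / 14,550 = 24.9804 PSU

24.98 PSU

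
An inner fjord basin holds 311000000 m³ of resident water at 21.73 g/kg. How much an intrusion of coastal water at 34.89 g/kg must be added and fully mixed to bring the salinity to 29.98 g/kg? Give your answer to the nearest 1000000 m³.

Salt balance: 311,000,000×21.73 + V×34.89 = (311,000,000+V)×29.98
6,758,030,000 + 34.89V = 9,323,780,000 + 29.98V
2,565,750,000 = 4.91V
V = 522,556,008.15 m³

523000000 m³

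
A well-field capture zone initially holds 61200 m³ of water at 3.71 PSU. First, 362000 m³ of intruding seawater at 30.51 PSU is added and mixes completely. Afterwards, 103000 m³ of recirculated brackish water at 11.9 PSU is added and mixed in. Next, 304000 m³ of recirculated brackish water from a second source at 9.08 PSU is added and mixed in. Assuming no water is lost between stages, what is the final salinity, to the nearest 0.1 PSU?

Conserving salt mass:
Initial salt = 61,200×3.71 = 227,052
After stage 1: salt = 227,052 + 362,000×30.51 = 11,271,672; volume = 423,200 m³; S = 26.634 PSU
After stage 2: salt = 11,271,672 + 103,000×11.9 = 12,497,372; volume = 526,200 m³; S = 23.75 PSU
After stage 3: salt = 12,497,372 + 304,000×9.08 = 15,257,692; volume = 830,200 m³
S = 15,257,692 / 830,200 = 18.3783 PSU

18.4 PSU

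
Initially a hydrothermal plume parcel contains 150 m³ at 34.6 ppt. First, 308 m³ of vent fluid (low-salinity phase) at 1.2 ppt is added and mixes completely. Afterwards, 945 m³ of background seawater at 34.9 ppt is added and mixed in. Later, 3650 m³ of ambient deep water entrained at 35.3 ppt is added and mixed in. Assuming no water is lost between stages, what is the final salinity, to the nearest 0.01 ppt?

By conservation of dissolved salt,
Initial salt = 150×34.6 = 5,190
After stage 1: salt = 5,190 + 308×1.2 = 5,559.6; volume = 458 m³; S = 12.139 ppt
After stage 2: salt = 5,559.6 + 945×34.9 = 38,540.1; volume = 1,403 m³; S = 27.47 ppt
After stage 3: salt = 38,540.1 + 3,650×35.3 = 167,385.1; volume = 5,053 m³
S = 167,385.1 / 5,053 = 33.1259 ppt

33.13 ppt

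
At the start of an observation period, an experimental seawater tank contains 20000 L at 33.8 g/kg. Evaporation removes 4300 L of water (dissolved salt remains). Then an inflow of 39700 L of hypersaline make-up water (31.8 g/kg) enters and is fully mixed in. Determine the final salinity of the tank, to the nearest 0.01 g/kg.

After evaporation: salt = 20,000×33.8 = 676,000; volume = 20,000 − 4,300 = 15,700 L
After mixing: salt = 676,000 + 39,700×31.8 = 1,938,460; volume = 15,700 + 39,700 = 55,400 L
S = 1,938,460 / 55,400 = 34.9903 g/kg

34.99 g/kg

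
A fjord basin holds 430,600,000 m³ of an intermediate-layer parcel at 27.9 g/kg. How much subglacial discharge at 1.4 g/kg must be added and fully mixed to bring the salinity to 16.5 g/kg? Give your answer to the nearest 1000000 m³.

Salt balance: 430,600,000×27.9 + V×1.4 = (430,600,000+V)×16.5
12,013,740,000 + 1.4V = 7,104,900,000 + 16.5V
4,908,840,000 = 15.1V
V = 325,088,741.72 m³

325000000 m³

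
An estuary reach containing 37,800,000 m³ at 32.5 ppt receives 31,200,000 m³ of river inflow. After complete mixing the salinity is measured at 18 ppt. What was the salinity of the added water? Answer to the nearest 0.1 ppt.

Salt balance: 37,800,000×32.5 + 31,200,000×S = 69,000,000×18
1,228,500,000 + 31,200,000·S = 1,242,000,000
S = (1,242,000,000 − 1,228,500,000) / 31,200,000 = 0.4327 ppt

0.4 ppt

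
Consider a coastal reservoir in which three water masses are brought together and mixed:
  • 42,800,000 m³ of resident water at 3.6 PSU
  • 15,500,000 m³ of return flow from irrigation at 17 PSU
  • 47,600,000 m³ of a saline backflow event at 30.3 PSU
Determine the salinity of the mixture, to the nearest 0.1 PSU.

17.6 PSU

Conserving salt mass:
salt = 42,800,000×3.6 + 15,500,000×17 + 47,600,000×30.3 = 154,080,000 + 263,500,000 + 1,442,280,000 = 1,859,860,000
volume = 42,800,000 + 15,500,000 + 47,600,000 = 105,900,000 m³
S = 1,859,860,000 / 105,900,000 = 17.562 PSU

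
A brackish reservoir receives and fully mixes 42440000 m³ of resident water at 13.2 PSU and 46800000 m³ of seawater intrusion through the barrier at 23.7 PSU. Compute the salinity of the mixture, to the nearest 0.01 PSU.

18.71 PSU

Conserving salt mass:
salt = 42,440,000×13.2 + 46,800,000×23.7 = 560,208,000 + 1,109,160,000 = 1,669,368,000
volume = 42,440,000 + 46,800,000 = 89,240,000 m³
S = 1,669,368,000 / 89,240,000 = 18.7065 PSU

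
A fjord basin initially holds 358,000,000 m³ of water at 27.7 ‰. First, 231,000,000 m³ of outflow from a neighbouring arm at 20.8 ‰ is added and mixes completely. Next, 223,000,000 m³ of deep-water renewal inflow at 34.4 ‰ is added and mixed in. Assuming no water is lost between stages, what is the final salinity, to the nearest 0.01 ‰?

Total salt / total volume:
Initial salt = 358,000,000×27.7 = 9,916,600,000
After stage 1: salt = 9,916,600,000 + 231,000,000×20.8 = 14,721,400,000; volume = 589,000,000 m³; S = 24.994 ‰
After stage 2: salt = 14,721,400,000 + 223,000,000×34.4 = 22,392,600,000; volume = 812,000,000 m³
S = 22,392,600,000 / 812,000,000 = 27.5771 ‰

27.58 ‰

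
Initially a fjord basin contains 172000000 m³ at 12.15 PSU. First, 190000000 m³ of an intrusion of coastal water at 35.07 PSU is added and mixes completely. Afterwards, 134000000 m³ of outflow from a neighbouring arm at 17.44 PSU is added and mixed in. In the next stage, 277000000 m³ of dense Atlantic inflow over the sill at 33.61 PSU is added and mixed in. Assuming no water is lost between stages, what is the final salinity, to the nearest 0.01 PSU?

26.39 PSU

Conserving salt mass:
Initial salt = 172,000,000×12.15 = 2,089,800,000
After stage 1: salt = 2,089,800,000 + 190,000,000×35.07 = 8,753,100,000; volume = 362,000,000 m³; S = 24.18 PSU
After stage 2: salt = 8,753,100,000 + 134,000,000×17.44 = 11,090,060,000; volume = 496,000,000 m³; S = 22.359 PSU
After stage 3: salt = 11,090,060,000 + 277,000,000×33.61 = 20,400,030,000; volume = 773,000,000 m³
S = 20,400,030,000 / 773,000,000 = 26.3907 PSU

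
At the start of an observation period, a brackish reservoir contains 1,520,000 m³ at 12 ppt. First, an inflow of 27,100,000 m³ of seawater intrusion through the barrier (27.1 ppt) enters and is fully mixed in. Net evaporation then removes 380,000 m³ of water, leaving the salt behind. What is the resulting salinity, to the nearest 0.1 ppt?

26.7 ppt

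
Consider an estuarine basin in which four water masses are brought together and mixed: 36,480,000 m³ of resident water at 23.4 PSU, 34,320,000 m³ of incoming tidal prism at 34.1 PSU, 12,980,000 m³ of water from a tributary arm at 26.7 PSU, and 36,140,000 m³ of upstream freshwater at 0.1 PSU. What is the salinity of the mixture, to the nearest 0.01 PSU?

19.80 PSU

Total salt / total volume:
salt = 36,480,000×23.4 + 34,320,000×34.1 + 12,980,000×26.7 + 36,140,000×0.1 = 853,632,000 + 1,170,312,000 + 346,566,000 + 3,614,000 = 2,374,124,000
volume = 36,480,000 + 34,320,000 + 12,980,000 + 36,140,000 = 119,920,000 m³
S = 2,374,124,000 / 119,920,000 = 19.7976 PSU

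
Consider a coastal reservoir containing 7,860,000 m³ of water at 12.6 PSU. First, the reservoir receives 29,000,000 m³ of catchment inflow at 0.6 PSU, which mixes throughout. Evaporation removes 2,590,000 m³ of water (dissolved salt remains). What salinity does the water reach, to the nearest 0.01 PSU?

After mixing: salt = 7,860,000×12.6 + 29,000,000×0.6 = 116,436,000; volume = 36,860,000 m³
After evaporation: salt unchanged = 116,436,000; volume = 36,860,000 − 2,590,000 = 34,270,000 m³
S = 116,436,000 / 34,270,000 = 3.3976 PSU

3.40 PSU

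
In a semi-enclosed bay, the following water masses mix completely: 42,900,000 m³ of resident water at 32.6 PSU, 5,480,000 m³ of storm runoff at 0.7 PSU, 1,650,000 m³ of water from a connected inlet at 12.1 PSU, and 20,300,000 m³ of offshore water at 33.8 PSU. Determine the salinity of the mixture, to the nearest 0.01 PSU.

Salt balance:
salt = 42,900,000×32.6 + 5,480,000×0.7 + 1,650,000×12.1 + 20,300,000×33.8 = 1,398,540,000 + 3,836,000 + 19,965,000 + 686,140,000 = 2,108,481,000
volume = 42,900,000 + 5,480,000 + 1,650,000 + 20,300,000 = 70,330,000 m³
S = 2,108,481,000 / 70,330,000 = 29.9798 PSU

29.98 PSU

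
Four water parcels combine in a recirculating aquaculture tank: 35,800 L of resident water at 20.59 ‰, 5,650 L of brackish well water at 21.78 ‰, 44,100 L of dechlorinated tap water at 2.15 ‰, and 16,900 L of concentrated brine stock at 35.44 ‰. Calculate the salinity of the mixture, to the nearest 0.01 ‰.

15.17 ‰

Total salt / total volume:
salt = 35,800×20.59 + 5,650×21.78 + 44,100×2.15 + 16,900×35.44 = 737,122 + 123,057 + 94,815 + 598,936 = 1,553,930
volume = 35,800 + 5,650 + 44,100 + 16,900 = 102,450 L
S = 1,553,930 / 102,450 = 15.1677 ‰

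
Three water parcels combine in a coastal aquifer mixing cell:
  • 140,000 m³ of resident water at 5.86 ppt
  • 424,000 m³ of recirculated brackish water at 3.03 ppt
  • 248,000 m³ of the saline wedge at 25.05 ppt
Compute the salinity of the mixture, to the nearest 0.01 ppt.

Total salt / total volume:
salt = 140,000×5.86 + 424,000×3.03 + 248,000×25.05 = 820,400 + 1,284,720 + 6,212,400 = 8,317,520
volume = 140,000 + 424,000 + 248,000 = 812,000 m³
S = 8,317,520 / 812,000 = 10.2433 ppt

10.24 ppt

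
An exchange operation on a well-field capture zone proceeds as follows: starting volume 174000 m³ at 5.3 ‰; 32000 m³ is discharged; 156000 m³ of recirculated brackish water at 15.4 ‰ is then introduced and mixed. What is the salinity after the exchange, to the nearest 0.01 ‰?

Remaining after removal: 142,000 m³ at 5.3 ‰ (salt = 752,600)
After addition: salt = 752,600 + 156,000×15.4 = 3,155,000; volume = 298,000 m³
S = 3,155,000 / 298,000 = 10.5872 ‰

10.59 ‰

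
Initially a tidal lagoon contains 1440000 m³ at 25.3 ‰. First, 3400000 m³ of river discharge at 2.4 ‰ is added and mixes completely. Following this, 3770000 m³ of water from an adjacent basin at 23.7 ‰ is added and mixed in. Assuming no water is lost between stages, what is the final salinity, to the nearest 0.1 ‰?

Conserving salt mass:
Initial salt = 1,440,000×25.3 = 36,432,000
After stage 1: salt = 36,432,000 + 3,400,000×2.4 = 44,592,000; volume = 4,840,000 m³; S = 9.213 ‰
After stage 2: salt = 44,592,000 + 3,770,000×23.7 = 133,941,000; volume = 8,610,000 m³
S = 133,941,000 / 8,610,000 = 15.5564 ‰

15.6 ‰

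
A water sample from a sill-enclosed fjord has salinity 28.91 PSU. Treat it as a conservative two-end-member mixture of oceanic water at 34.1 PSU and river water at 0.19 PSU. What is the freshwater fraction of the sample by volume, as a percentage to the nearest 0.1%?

Let f be the freshwater fraction. Salt balance per unit volume:
f×0.19 + (1−f)×34.1 = 28.91
f = (34.1 − 28.91) / (34.1 − 0.19) = 5.19/33.91 = 0.1531

15.3%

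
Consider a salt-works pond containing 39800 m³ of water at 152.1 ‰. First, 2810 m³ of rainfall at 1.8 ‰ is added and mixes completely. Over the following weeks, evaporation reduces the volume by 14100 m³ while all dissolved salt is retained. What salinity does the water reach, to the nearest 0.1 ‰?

After mixing: salt = 39,800×152.1 + 2,810×1.8 = 6,058,638; volume = 42,610 m³
After evaporation: salt unchanged = 6,058,638; volume = 42,610 − 14,100 = 28,510 m³
S = 6,058,638 / 28,510 = 212.5092 ‰

212.5 ‰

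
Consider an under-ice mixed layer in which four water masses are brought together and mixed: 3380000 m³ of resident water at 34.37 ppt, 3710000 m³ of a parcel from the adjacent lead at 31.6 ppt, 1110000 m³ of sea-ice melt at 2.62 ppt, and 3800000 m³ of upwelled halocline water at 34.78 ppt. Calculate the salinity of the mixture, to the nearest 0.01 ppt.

Weighted by volume,
salt = 3,380,000×34.37 + 3,710,000×31.6 + 1,110,000×2.62 + 3,800,000×34.78 = 116,170,600 + 117,236,000 + 2,908,200 + 132,164,000 = 368,478,800
volume = 3,380,000 + 3,710,000 + 1,110,000 + 3,800,000 = 12,000,000 m³
S = 368,478,800 / 12,000,000 = 30.7066 ppt

30.71 ppt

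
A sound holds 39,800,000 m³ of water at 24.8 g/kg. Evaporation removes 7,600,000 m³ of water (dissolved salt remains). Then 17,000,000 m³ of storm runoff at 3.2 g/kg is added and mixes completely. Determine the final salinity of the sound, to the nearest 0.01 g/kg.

After evaporation: salt = 39,800,000×24.8 = 987,040,000; volume = 39,800,000 − 7,600,000 = 32,200,000 m³
After mixing: salt = 987,040,000 + 17,000,000×3.2 = 1,041,440,000; volume = 32,200,000 + 17,000,000 = 49,200,000 m³
S = 1,041,440,000 / 49,200,000 = 21.1675 g/kg

21.17 g/kg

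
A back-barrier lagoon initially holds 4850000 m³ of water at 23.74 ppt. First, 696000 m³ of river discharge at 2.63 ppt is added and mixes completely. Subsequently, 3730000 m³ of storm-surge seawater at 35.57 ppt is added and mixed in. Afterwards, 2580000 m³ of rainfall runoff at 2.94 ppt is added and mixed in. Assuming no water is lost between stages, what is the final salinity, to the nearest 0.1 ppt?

21.7 ppt

Mass of salt is conserved:
Initial salt = 4,850,000×23.74 = 115,139,000
After stage 1: salt = 115,139,000 + 696,000×2.63 = 116,969,480; volume = 5,546,000 m³; S = 21.091 ppt
After stage 2: salt = 116,969,480 + 3,730,000×35.57 = 249,645,580; volume = 9,276,000 m³; S = 26.913 ppt
After stage 3: salt = 249,645,580 + 2,580,000×2.94 = 257,230,780; volume = 11,856,000 m³
S = 257,230,780 / 11,856,000 = 21.6963 ppt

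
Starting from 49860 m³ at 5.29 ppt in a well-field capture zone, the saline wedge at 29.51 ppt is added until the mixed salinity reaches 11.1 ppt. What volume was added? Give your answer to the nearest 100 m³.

15700 m³

Salt balance: 49,860×5.29 + V×29.51 = (49,860+V)×11.1
263,759.4 + 29.51V = 553,446 + 11.1V
289,686.6 = 18.41V
V = 15,735.29 m³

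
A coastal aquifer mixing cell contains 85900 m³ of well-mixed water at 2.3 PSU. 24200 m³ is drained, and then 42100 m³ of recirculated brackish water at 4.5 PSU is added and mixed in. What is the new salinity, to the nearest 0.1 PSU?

3.2 PSU

Remaining after removal: 61,700 m³ at 2.3 PSU (salt = 141,910)
After addition: salt = 141,910 + 42,100×4.5 = 331,360; volume = 103,800 m³
S = 331,360 / 103,800 = 3.1923 PSU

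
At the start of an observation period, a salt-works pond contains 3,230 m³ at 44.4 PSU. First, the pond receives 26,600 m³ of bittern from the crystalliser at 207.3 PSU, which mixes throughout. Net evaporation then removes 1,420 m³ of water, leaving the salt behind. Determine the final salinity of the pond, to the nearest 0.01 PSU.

After mixing: salt = 3,230×44.4 + 26,600×207.3 = 5,657,592; volume = 29,830 m³
After evaporation: salt unchanged = 5,657,592; volume = 29,830 − 1,420 = 28,410 m³
S = 5,657,592 / 28,410 = 199.1409 PSU

199.14 PSU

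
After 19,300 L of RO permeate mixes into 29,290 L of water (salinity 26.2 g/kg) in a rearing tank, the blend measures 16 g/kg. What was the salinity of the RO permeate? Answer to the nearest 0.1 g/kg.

0.5 g/kg

Salt balance: 29,290×26.2 + 19,300×S = 48,590×16
767,398 + 19,300·S = 777,440
S = (777,440 − 767,398) / 19,300 = 0.5203 g/kg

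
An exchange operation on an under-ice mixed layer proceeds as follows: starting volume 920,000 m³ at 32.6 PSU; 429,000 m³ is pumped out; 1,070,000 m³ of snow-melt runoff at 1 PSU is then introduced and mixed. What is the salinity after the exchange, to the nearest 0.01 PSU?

Remaining after removal: 491,000 m³ at 32.6 PSU (salt = 16,006,600)
After addition: salt = 16,006,600 + 1,070,000×1 = 17,076,600; volume = 1,561,000 m³
S = 17,076,600 / 1,561,000 = 10.9395 PSU

10.94 PSU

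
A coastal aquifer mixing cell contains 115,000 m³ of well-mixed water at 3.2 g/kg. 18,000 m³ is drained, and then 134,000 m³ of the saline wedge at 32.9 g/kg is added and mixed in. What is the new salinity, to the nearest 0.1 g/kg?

20.4 g/kg

Remaining after removal: 97,000 m³ at 3.2 g/kg (salt = 310,400)
After addition: salt = 310,400 + 134,000×32.9 = 4,719,000; volume = 231,000 m³
S = 4,719,000 / 231,000 = 20.4286 g/kg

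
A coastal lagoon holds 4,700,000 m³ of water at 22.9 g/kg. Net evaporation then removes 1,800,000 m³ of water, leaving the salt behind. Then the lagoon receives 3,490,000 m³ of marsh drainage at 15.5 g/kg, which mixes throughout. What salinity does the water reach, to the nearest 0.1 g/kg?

25.3 g/kg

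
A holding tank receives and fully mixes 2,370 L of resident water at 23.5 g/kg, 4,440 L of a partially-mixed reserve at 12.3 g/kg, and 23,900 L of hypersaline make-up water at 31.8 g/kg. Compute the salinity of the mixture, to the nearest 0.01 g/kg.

28.34 g/kg

Salt balance:
salt = 2,370×23.5 + 4,440×12.3 + 23,900×31.8 = 55,695 + 54,612 + 760,020 = 870,327
volume = 2,370 + 4,440 + 23,900 = 30,710 L
S = 870,327 / 30,710 = 28.3402 g/kg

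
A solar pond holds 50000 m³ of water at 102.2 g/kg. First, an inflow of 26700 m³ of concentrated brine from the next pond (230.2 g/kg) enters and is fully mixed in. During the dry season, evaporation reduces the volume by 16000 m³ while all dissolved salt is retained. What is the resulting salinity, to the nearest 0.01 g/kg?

After mixing: salt = 50,000×102.2 + 26,700×230.2 = 11,256,340; volume = 76,700 m³
After evaporation: salt unchanged = 11,256,340; volume = 76,700 − 16,000 = 60,700 m³
S = 11,256,340 / 60,700 = 185.4422 g/kg

185.44 g/kg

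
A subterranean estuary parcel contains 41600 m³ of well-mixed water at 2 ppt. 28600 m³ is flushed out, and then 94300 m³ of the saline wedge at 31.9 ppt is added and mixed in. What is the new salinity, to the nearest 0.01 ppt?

28.28 ppt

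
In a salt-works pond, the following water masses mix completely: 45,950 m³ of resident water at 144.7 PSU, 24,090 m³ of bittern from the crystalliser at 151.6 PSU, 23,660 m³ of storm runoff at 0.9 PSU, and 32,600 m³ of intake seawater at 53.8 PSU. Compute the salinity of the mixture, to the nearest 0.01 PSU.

95.62 PSU

Total salt / total volume:
salt = 45,950×144.7 + 24,090×151.6 + 23,660×0.9 + 32,600×53.8 = 6,648,965 + 3,652,044 + 21,294 + 1,753,880 = 12,076,183
volume = 45,950 + 24,090 + 23,660 + 32,600 = 126,300 m³
S = 12,076,183 / 126,300 = 95.6151 PSU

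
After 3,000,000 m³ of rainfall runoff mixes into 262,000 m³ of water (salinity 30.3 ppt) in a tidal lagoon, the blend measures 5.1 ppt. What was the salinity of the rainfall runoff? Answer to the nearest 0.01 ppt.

Salt balance: 262,000×30.3 + 3,000,000×S = 3,262,000×5.1
7,938,600 + 3,000,000·S = 16,636,200
S = (16,636,200 − 7,938,600) / 3,000,000 = 2.8992 ppt

2.90 ppt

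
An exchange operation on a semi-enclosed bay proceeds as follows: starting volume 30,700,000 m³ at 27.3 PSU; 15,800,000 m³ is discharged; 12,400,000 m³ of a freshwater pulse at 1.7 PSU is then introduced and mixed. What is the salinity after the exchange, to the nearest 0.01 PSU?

15.67 PSU

Remaining after removal: 14,900,000 m³ at 27.3 PSU (salt = 406,770,000)
After addition: salt = 406,770,000 + 12,400,000×1.7 = 427,850,000; volume = 27,300,000 m³
S = 427,850,000 / 27,300,000 = 15.6722 PSU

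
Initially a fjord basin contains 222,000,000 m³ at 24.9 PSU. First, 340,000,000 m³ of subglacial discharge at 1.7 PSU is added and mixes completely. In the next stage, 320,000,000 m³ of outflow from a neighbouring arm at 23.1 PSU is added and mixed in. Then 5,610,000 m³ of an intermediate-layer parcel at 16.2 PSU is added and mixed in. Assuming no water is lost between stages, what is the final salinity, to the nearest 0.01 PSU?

15.31 PSU

Conserving salt mass:
Initial salt = 222,000,000×24.9 = 5,527,800,000
After stage 1: salt = 5,527,800,000 + 340,000,000×1.7 = 6,105,800,000; volume = 562,000,000 m³; S = 10.864 PSU
After stage 2: salt = 6,105,800,000 + 320,000,000×23.1 = 13,497,800,000; volume = 882,000,000 m³; S = 15.304 PSU
After stage 3: salt = 13,497,800,000 + 5,610,000×16.2 = 13,588,682,000; volume = 887,610,000 m³
S = 13,588,682,000 / 887,610,000 = 15.3093 PSU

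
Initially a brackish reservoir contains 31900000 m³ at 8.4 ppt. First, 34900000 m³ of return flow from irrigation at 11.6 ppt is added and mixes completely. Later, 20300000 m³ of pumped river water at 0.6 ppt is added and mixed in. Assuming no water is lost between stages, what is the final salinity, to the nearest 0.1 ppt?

Salt balance:
Initial salt = 31,900,000×8.4 = 267,960,000
After stage 1: salt = 267,960,000 + 34,900,000×11.6 = 672,800,000; volume = 66,800,000 m³; S = 10.072 ppt
After stage 2: salt = 672,800,000 + 20,300,000×0.6 = 684,980,000; volume = 87,100,000 m³
S = 684,980,000 / 87,100,000 = 7.8643 ppt

7.9 ppt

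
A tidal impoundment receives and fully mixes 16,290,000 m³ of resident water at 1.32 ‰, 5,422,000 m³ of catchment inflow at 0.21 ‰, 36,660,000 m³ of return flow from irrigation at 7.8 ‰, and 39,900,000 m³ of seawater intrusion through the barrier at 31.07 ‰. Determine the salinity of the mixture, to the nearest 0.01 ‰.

Weighted by volume,
salt = 16,290,000×1.32 + 5,422,000×0.21 + 36,660,000×7.8 + 39,900,000×31.07 = 21,502,800 + 1,138,620 + 285,948,000 + 1,239,693,000 = 1,548,282,420
volume = 16,290,000 + 5,422,000 + 36,660,000 + 39,900,000 = 98,272,000 m³
S = 1,548,282,420 / 98,272,000 = 15.7551 ‰

15.76 ‰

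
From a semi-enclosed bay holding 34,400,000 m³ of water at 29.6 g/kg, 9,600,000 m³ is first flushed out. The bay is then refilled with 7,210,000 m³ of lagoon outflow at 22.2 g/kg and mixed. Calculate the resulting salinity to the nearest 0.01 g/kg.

Remaining after removal: 24,800,000 m³ at 29.6 g/kg (salt = 734,080,000)
After addition: salt = 734,080,000 + 7,210,000×22.2 = 894,142,000; volume = 32,010,000 m³
S = 894,142,000 / 32,010,000 = 27.9332 g/kg

27.93 g/kg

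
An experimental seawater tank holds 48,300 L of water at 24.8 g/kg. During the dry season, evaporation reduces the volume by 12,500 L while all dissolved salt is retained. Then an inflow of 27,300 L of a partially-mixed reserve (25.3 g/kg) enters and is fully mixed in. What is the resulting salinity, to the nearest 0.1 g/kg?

After evaporation: salt = 48,300×24.8 = 1,197,840; volume = 48,300 − 12,500 = 35,800 L
After mixing: salt = 1,197,840 + 27,300×25.3 = 1,888,530; volume = 35,800 + 27,300 = 63,100 L
S = 1,888,530 / 63,100 = 29.9292 g/kg

29.9 g/kg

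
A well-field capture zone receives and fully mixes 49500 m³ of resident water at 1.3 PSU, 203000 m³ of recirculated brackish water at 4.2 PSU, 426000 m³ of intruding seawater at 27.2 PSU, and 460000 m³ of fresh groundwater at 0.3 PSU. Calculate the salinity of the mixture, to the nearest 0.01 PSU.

11.10 PSU

Total salt / total volume:
salt = 49,500×1.3 + 203,000×4.2 + 426,000×27.2 + 460,000×0.3 = 64,350 + 852,600 + 11,587,200 + 138,000 = 12,642,150
volume = 49,500 + 203,000 + 426,000 + 460,000 = 1,138,500 m³
S = 12,642,150 / 1,138,500 = 11.1042 PSU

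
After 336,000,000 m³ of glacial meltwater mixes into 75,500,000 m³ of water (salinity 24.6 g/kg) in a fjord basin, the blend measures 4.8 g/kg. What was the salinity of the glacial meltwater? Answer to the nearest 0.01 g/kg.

0.35 g/kg

Salt balance: 75,500,000×24.6 + 336,000,000×S = 411,500,000×4.8
1,857,300,000 + 336,000,000·S = 1,975,200,000
S = (1,975,200,000 − 1,857,300,000) / 336,000,000 = 0.3509 g/kg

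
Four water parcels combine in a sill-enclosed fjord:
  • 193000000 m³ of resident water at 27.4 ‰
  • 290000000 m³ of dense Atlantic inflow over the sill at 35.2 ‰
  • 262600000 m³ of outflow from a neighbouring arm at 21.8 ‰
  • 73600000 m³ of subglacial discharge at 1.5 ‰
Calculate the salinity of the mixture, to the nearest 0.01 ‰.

Total salt / total volume:
salt = 193,000,000×27.4 + 290,000,000×35.2 + 262,600,000×21.8 + 73,600,000×1.5 = 5,288,200,000 + 10,208,000,000 + 5,724,680,000 + 110,400,000 = 21,331,280,000
volume = 193,000,000 + 290,000,000 + 262,600,000 + 73,600,000 = 819,200,000 m³
S = 21,331,280,000 / 819,200,000 = 26.0392 ‰

26.04 ‰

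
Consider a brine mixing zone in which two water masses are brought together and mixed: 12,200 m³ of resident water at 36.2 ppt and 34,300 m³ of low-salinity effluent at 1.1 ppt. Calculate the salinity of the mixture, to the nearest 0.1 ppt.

By conservation of dissolved salt,
salt = 12,200×36.2 + 34,300×1.1 = 441,640 + 37,730 = 479,370
volume = 12,200 + 34,300 = 46,500 m³
S = 479,370 / 46,500 = 10.309 ppt

10.3 ppt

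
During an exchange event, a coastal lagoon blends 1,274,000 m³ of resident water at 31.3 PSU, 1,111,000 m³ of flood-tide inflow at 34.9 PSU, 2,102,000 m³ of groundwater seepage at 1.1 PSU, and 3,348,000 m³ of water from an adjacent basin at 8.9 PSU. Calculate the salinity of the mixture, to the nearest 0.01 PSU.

14.14 PSU

Conserving salt mass:
salt = 1,274,000×31.3 + 1,111,000×34.9 + 2,102,000×1.1 + 3,348,000×8.9 = 39,876,200 + 38,773,900 + 2,312,200 + 29,797,200 = 110,759,500
volume = 1,274,000 + 1,111,000 + 2,102,000 + 3,348,000 = 7,835,000 m³
S = 110,759,500 / 7,835,000 = 14.1365 PSU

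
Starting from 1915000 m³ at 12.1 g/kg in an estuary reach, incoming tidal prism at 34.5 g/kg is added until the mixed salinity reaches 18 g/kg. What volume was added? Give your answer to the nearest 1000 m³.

Salt balance: 1,915,000×12.1 + V×34.5 = (1,915,000+V)×18
23,171,500 + 34.5V = 34,470,000 + 18V
11,298,500 = 16.5V
V = 684,757.58 m³

685000 m³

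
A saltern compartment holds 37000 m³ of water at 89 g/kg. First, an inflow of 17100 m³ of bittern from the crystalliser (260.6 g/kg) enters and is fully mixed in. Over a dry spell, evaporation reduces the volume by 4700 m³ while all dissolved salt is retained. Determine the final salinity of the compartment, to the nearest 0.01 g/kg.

After mixing: salt = 37,000×89 + 17,100×260.6 = 7,749,260; volume = 54,100 m³
After evaporation: salt unchanged = 7,749,260; volume = 54,100 − 4,700 = 49,400 m³
S = 7,749,260 / 49,400 = 156.8676 g/kg

156.87 g/kg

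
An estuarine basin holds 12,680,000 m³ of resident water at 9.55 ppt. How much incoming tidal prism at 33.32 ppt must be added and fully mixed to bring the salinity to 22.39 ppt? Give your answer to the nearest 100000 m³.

14900000 m³

Salt balance: 12,680,000×9.55 + V×33.32 = (12,680,000+V)×22.39
121,094,000 + 33.32V = 283,905,200 + 22.39V
162,811,200 = 10.93V
V = 14,895,809.7 m³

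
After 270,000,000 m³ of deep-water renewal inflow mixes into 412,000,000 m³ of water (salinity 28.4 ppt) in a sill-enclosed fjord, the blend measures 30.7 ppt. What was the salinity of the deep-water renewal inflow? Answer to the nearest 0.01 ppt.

34.21 ppt

Salt balance: 412,000,000×28.4 + 270,000,000×S = 682,000,000×30.7
11,700,800,000 + 270,000,000·S = 20,937,400,000
S = (20,937,400,000 − 11,700,800,000) / 270,000,000 = 34.2096 ppt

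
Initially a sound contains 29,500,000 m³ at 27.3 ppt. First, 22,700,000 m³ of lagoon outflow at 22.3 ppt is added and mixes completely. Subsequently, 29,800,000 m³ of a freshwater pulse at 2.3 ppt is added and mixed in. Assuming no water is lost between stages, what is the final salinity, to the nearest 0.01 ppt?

Weighted by volume,
Initial salt = 29,500,000×27.3 = 805,350,000
After stage 1: salt = 805,350,000 + 22,700,000×22.3 = 1,311,560,000; volume = 52,200,000 m³; S = 25.126 ppt
After stage 2: salt = 1,311,560,000 + 29,800,000×2.3 = 1,380,100,000; volume = 82,000,000 m³
S = 1,380,100,000 / 82,000,000 = 16.8305 ppt

16.83 ppt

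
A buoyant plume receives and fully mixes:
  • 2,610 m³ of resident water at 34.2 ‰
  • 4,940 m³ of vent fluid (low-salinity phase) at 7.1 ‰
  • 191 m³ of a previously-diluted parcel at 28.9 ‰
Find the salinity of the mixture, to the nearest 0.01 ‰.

16.78 ‰

Weighted by volume,
salt = 2,610×34.2 + 4,940×7.1 + 191×28.9 = 89,262 + 35,074 + 5,519.9 = 129,855.9
volume = 2,610 + 4,940 + 191 = 7,741 m³
S = 129,855.9 / 7,741 = 16.7751 ‰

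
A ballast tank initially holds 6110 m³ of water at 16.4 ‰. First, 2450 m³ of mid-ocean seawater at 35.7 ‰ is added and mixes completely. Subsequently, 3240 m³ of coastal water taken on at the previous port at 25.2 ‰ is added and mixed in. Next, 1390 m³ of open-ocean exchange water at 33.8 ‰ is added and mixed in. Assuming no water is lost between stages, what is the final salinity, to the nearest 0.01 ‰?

Conserving salt mass:
Initial salt = 6,110×16.4 = 100,204
After stage 1: salt = 100,204 + 2,450×35.7 = 187,669; volume = 8,560 m³; S = 21.924 ‰
After stage 2: salt = 187,669 + 3,240×25.2 = 269,317; volume = 11,800 m³; S = 22.823 ‰
After stage 3: salt = 269,317 + 1,390×33.8 = 316,299; volume = 13,190 m³
S = 316,299 / 13,190 = 23.9802 ‰

23.98 ‰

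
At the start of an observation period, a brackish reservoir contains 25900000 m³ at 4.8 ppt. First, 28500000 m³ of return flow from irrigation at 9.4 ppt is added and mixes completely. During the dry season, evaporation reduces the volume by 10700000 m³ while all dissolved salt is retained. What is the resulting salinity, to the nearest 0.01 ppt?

8.98 ppt

After mixing: salt = 25,900,000×4.8 + 28,500,000×9.4 = 392,220,000; volume = 54,400,000 m³
After evaporation: salt unchanged = 392,220,000; volume = 54,400,000 − 10,700,000 = 43,700,000 m³
S = 392,220,000 / 43,700,000 = 8.9753 ppt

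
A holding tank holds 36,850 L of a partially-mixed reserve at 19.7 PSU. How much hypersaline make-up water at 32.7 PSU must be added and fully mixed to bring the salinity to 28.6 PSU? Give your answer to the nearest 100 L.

Salt balance: 36,850×19.7 + V×32.7 = (36,850+V)×28.6
725,945 + 32.7V = 1,053,910 + 28.6V
327,965 = 4.1V
V = 79,991.46 L

80000 L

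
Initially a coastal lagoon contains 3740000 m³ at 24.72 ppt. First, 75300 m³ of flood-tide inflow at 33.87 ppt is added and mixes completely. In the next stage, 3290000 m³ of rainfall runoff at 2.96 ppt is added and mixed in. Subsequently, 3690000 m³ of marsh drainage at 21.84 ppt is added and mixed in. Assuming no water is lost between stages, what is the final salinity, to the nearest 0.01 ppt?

17.17 ppt

Conserving salt mass:
Initial salt = 3,740,000×24.72 = 92,452,800
After stage 1: salt = 92,452,800 + 75,300×33.87 = 95,003,211; volume = 3,815,300 m³; S = 24.901 ppt
After stage 2: salt = 95,003,211 + 3,290,000×2.96 = 104,741,611; volume = 7,105,300 m³; S = 14.741 ppt
After stage 3: salt = 104,741,611 + 3,690,000×21.84 = 185,331,211; volume = 10,795,300 m³
S = 185,331,211 / 10,795,300 = 17.1678 ppt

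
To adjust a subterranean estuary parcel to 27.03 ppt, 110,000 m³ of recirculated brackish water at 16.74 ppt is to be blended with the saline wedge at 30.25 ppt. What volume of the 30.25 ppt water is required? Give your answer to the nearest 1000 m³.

352000 m³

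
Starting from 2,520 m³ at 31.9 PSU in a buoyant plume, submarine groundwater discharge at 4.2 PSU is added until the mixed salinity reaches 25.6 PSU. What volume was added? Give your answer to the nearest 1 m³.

Salt balance: 2,520×31.9 + V×4.2 = (2,520+V)×25.6
80,388 + 4.2V = 64,512 + 25.6V
15,876 = 21.4V
V = 741.87 m³

742 m³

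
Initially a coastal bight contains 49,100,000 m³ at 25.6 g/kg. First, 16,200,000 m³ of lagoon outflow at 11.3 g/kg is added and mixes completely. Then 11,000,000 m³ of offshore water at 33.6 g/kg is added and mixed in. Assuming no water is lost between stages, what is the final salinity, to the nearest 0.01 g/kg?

23.72 g/kg

By conservation of dissolved salt,
Initial salt = 49,100,000×25.6 = 1,256,960,000
After stage 1: salt = 1,256,960,000 + 16,200,000×11.3 = 1,440,020,000; volume = 65,300,000 m³; S = 22.052 g/kg
After stage 2: salt = 1,440,020,000 + 11,000,000×33.6 = 1,809,620,000; volume = 76,300,000 m³
S = 1,809,620,000 / 76,300,000 = 23.7172 g/kg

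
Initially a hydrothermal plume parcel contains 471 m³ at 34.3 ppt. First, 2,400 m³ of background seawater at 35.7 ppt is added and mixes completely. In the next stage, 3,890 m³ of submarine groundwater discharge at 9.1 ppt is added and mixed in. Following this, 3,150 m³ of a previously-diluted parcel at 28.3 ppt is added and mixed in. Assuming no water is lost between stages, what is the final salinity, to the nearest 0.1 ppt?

By conservation of dissolved salt,
Initial salt = 471×34.3 = 16,155.3
After stage 1: salt = 16,155.3 + 2,400×35.7 = 101,835.3; volume = 2,871 m³; S = 35.47 ppt
After stage 2: salt = 101,835.3 + 3,890×9.1 = 137,234.3; volume = 6,761 m³; S = 20.298 ppt
After stage 3: salt = 137,234.3 + 3,150×28.3 = 226,379.3; volume = 9,911 m³
S = 226,379.3 / 9,911 = 22.8412 ppt

22.8 ppt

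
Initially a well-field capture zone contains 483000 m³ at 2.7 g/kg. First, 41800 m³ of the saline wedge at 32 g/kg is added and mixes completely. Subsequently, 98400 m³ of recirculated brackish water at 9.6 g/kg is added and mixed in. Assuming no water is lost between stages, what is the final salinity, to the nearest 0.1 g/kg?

Conserving salt mass:
Initial salt = 483,000×2.7 = 1,304,100
After stage 1: salt = 1,304,100 + 41,800×32 = 2,641,700; volume = 524,800 m³; S = 5.034 g/kg
After stage 2: salt = 2,641,700 + 98,400×9.6 = 3,586,340; volume = 623,200 m³
S = 3,586,340 / 623,200 = 5.7547 g/kg

5.8 g/kg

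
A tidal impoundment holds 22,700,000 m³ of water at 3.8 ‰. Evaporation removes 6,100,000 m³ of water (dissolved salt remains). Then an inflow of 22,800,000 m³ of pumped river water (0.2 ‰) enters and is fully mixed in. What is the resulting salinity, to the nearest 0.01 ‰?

2.31 ‰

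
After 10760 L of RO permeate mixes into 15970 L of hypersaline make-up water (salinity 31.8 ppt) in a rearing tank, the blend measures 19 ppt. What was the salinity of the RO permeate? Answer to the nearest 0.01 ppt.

Salt balance: 15,970×31.8 + 10,760×S = 26,730×19
507,846 + 10,760·S = 507,870
S = (507,870 − 507,846) / 10,760 = 0.0022 ppt

0.00 ppt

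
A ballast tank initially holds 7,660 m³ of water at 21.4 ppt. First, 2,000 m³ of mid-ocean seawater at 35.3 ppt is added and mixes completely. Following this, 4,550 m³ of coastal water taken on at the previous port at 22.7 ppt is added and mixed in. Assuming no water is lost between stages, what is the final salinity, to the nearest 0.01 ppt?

Conserving salt mass:
Initial salt = 7,660×21.4 = 163,924
After stage 1: salt = 163,924 + 2,000×35.3 = 234,524; volume = 9,660 m³; S = 24.278 ppt
After stage 2: salt = 234,524 + 4,550×22.7 = 337,809; volume = 14,210 m³
S = 337,809 / 14,210 = 23.7726 ppt

23.77 ppt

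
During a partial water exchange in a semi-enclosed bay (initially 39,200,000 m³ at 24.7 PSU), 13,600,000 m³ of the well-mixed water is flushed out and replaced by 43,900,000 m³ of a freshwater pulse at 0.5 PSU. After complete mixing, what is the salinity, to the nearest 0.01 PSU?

Remaining after removal: 25,600,000 m³ at 24.7 PSU (salt = 632,320,000)
After addition: salt = 632,320,000 + 43,900,000×0.5 = 654,270,000; volume = 69,500,000 m³
S = 654,270,000 / 69,500,000 = 9.414 PSU

9.41 PSU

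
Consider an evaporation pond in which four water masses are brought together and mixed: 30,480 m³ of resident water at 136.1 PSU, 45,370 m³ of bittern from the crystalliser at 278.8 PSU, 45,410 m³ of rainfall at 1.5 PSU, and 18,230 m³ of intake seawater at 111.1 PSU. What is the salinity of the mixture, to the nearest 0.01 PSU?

By conservation of dissolved salt,
salt = 30,480×136.1 + 45,370×278.8 + 45,410×1.5 + 18,230×111.1 = 4,148,328 + 12,649,156 + 68,115 + 2,025,353 = 18,890,952
volume = 30,480 + 45,370 + 45,410 + 18,230 = 139,490 m³
S = 18,890,952 / 139,490 = 135.4287 PSU

135.43 PSU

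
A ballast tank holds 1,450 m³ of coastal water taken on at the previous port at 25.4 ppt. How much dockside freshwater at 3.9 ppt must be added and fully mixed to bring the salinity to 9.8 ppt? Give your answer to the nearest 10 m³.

3830 m³

Salt balance: 1,450×25.4 + V×3.9 = (1,450+V)×9.8
36,830 + 3.9V = 14,210 + 9.8V
22,620 = 5.9V
V = 3,833.9 m³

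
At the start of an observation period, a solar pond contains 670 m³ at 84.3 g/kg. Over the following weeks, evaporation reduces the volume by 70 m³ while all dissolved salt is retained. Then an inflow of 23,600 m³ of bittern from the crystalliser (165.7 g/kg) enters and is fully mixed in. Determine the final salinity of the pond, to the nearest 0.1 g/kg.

163.9 g/kg

After evaporation: salt = 670×84.3 = 56,481; volume = 670 − 70 = 600 m³
After mixing: salt = 56,481 + 23,600×165.7 = 3,967,001; volume = 600 + 23,600 = 24,200 m³
S = 3,967,001 / 24,200 = 163.9257 g/kg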